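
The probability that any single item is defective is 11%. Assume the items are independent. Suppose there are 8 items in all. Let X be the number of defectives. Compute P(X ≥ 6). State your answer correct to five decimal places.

X ~ Binomial(8, 0.11); P(X ≥ 6) = Σ C(8,k) p^k (1−p)^(8−k) over k:
  k=6: C(8,6)·0.11^6·0.89^2 = 0.0000393
  k=7: C(8,7)·0.11^7·0.89^1 = 0.0000014
  k=8: C(8,8)·0.11^8·0.89^0 = 0.0000000
Total = 0.0000407

0.00004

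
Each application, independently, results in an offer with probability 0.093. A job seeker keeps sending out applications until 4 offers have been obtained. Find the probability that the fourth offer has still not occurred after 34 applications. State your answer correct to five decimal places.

Needing more than 34 applications ⇔ fewer than 4 successes in the first 34. With X ~ Binomial(34, 0.093), P(Y > 34) = P(X ≤ 3).
  k=0: C(34,0)·0.093^0·0.907^34 = 0.0361949
  k=1: C(34,1)·0.093^1·0.907^33 = 0.1261834
  k=2: C(34,2)·0.093^2·0.907^32 = 0.2134823
  k=3: C(34,3)·0.093^3·0.907^31 = 0.2334889
P(X ≤ 3) = 0.6093496

0.60935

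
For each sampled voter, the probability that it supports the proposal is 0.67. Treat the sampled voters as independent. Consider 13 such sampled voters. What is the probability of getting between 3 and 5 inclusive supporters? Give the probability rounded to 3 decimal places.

X ~ Binomial(13, 0.67); P(3 ≤ X ≤ 5) = Σ C(13,k) p^k (1−p)^(13−k) over k:
  k=3: C(13,3)·0.67^3·0.33^10 = 0.00132
  k=4: C(13,4)·0.67^4·0.33^9 = 0.00669
  k=5: C(13,5)·0.67^5·0.33^8 = 0.02444
Total = 0.03244

0.032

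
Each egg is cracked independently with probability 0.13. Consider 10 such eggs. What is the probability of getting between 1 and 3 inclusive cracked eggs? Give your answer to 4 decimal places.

0.7203

X ~ Binomial(10, 0.13); P(1 ≤ X ≤ 3) = Σ C(10,k) p^k (1−p)^(10−k) over k:
  k=1: C(10,1)·0.13^1·0.87^9 = 0.371207
  k=2: C(10,2)·0.13^2·0.87^8 = 0.249605
  k=3: C(10,3)·0.13^3·0.87^7 = 0.099459
Total = 0.720272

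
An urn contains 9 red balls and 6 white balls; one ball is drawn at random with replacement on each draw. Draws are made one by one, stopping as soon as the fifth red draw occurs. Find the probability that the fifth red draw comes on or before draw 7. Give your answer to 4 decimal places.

0.4199

Finishing within 7 draws ⇔ at least 5 successes in the first 7. With X ~ Binomial(7, 0.60), P(Y ≤ 7) = 1 − P(X ≤ 4).
  k=0: C(7,0)·0.60^0·0.40^7 = 0.001638
  k=1: C(7,1)·0.60^1·0.40^6 = 0.017203
  k=2: C(7,2)·0.60^2·0.40^5 = 0.077414
  k=3: C(7,3)·0.60^3·0.40^4 = 0.193536
  k=4: C(7,4)·0.60^4·0.40^3 = 0.290304
1 − 0.580096 = 0.419904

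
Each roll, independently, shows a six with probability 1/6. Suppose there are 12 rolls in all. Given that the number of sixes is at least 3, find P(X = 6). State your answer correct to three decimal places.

X ~ Binomial(12, 0.166667). Want P(X=6 | X≥3) = P(X=6) / P(X≥3).
P(X=6) = C(12,6)·0.166667^6·0.833333^6 = 0.00663
P(X≥3) = 1 − 0.11216 − 0.26918 − 0.29609 = 0.32257
Ratio = 0.00663 / 0.32257 = 0.02056

0.021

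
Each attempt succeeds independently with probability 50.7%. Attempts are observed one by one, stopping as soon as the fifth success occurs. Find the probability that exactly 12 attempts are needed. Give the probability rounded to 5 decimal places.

Y = trial on which the fifth success occurs; negative binomial, r=5, p=0.507.
P(Y=12) = C(11,4) · p^5 · (1−p)^7
= 330 · 0.0335 · 0.0070783 = 0.0782496

0.07825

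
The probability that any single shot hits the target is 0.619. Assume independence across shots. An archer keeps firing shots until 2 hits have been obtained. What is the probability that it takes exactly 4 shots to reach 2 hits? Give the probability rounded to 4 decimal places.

0.1669

Y = trial on which the second success occurs; negative binomial, r=2, p=0.619.
P(Y=4) = C(3,1) · p^2 · (1−p)^2
= 3 · 0.38316 · 0.14516 = 0.166860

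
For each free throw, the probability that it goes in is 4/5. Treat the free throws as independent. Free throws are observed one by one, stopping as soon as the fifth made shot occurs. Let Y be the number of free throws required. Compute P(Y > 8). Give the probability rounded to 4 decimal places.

0.0563

Needing more than 8 free throws ⇔ fewer than 5 successes in the first 8. With X ~ Binomial(8, 0.80), P(Y > 8) = P(X ≤ 4).
  k=0: C(8,0)·0.80^0·0.20^8 = 0.000003
  k=1: C(8,1)·0.80^1·0.20^7 = 0.000082
  k=2: C(8,2)·0.80^2·0.20^6 = 0.001147
  k=3: C(8,3)·0.80^3·0.20^5 = 0.009175
  k=4: C(8,4)·0.80^4·0.20^4 = 0.045875
P(X ≤ 4) = 0.056282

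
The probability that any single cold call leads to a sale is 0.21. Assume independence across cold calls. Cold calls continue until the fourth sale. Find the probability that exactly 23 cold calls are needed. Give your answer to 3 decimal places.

Y = trial on which the fourth success occurs; negative binomial, r=4, p=0.21.
P(Y=23) = C(22,3) · p^4 · (1−p)^19
= 1540 · 0.0019448 · 0.011348 = 0.03399

0.034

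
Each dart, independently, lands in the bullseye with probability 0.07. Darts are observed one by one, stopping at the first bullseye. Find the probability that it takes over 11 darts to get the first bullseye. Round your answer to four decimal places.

0.4501

Y = number of darts to the first success; geometric, p = 0.07.
P(Y > 11) = P(first 11 all fail) = (1−p)^11 = 0.450104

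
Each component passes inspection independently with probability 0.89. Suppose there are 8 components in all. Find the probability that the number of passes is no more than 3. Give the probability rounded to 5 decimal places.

0.00068

X ~ Binomial(8, 0.89); P(X ≤ 3) = Σ C(8,k) p^k (1−p)^(8−k) over k:
  k=0: C(8,0)·0.89^0·0.11^8 = 0.0000000
  k=1: C(8,1)·0.89^1·0.11^7 = 0.0000014
  k=2: C(8,2)·0.89^2·0.11^6 = 0.0000393
  k=3: C(8,3)·0.89^3·0.11^5 = 0.0006358
Total = 0.0006765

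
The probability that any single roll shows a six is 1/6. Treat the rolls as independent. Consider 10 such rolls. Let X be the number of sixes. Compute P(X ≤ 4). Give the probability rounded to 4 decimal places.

X ~ Binomial(10, 0.166667); P(X ≤ 4) = Σ C(10,k) p^k (1−p)^(10−k) over k:
  k=0: C(10,0)·0.166667^0·0.833333^10 = 0.161506
  k=1: C(10,1)·0.166667^1·0.833333^9 = 0.323011
  k=2: C(10,2)·0.166667^2·0.833333^8 = 0.290710
  k=3: C(10,3)·0.166667^3·0.833333^7 = 0.155045
  k=4: C(10,4)·0.166667^4·0.833333^6 = 0.054266
Total = 0.984538

0.9845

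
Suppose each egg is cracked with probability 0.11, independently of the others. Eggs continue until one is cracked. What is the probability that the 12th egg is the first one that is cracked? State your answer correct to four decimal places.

Geometric (trials to first success), p = 0.11.
P(Y = 12) = (1−p)^11 · p = 0.27752 · 0.11 = 0.030527

0.0305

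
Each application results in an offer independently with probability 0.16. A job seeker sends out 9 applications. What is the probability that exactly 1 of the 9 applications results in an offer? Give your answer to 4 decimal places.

0.3569

X ~ Binomial(n=9, p=0.16).
P(X=1) = C(9,1) · p^1 · (1−p)^8
= 9 · 0.16 · 0.24788 = 0.356941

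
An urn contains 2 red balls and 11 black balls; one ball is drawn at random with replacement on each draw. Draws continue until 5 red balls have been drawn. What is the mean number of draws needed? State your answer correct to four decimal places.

32.5000

Y = total draws until the fifth success; negative binomial with r=5, p=0.153846.
E[Y] = r / p = 5 / 0.153846 = 32.500000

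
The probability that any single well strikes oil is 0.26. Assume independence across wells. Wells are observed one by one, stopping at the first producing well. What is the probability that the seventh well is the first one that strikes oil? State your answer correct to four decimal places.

0.0427

Geometric (trials to first success), p = 0.26.
P(Y = 7) = (1−p)^6 · p = 0.16421 · 0.26 = 0.042694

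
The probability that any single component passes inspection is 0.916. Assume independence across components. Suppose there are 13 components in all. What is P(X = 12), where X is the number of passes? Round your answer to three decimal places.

0.381

X ~ Binomial(n=13, p=0.916).
P(X=12) = C(13,12) · p^12 · (1−p)^1
= 13 · 0.34894 · 0.084 = 0.38104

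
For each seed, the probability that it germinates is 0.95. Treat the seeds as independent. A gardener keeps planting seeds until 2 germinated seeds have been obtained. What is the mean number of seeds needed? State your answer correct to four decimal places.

Y = total seeds until the second success; negative binomial with r=2, p=0.95.
E[Y] = r / p = 2 / 0.95 = 2.105263

2.1053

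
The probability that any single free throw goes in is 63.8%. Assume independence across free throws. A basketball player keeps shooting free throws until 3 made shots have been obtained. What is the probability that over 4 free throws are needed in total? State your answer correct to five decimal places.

0.45828

Needing more than 4 free throws ⇔ fewer than 3 successes in the first 4. With X ~ Binomial(4, 0.638), P(Y > 4) = P(X ≤ 2).
  k=0: C(4,0)·0.638^0·0.362^4 = 0.0171725
  k=1: C(4,1)·0.638^1·0.362^3 = 0.1210616
  k=2: C(4,2)·0.638^2·0.362^2 = 0.3200440
P(X ≤ 2) = 0.4582782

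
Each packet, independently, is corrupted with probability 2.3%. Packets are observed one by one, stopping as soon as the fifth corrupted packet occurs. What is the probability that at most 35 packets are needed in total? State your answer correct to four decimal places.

0.0012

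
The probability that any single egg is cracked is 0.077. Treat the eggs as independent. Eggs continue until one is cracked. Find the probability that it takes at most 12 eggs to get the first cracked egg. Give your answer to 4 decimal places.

0.6177

Y = number of eggs to the first success; geometric, p = 0.077.
P(Y ≤ 12) = 1 − (1−p)^12 = 1 − 0.382314 = 0.617686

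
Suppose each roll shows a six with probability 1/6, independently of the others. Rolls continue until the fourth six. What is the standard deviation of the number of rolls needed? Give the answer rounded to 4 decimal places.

10.9545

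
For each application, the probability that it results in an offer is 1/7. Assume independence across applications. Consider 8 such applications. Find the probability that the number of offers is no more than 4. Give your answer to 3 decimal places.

0.998

X ~ Binomial(8, 0.142857); P(X ≤ 4) = Σ C(8,k) p^k (1−p)^(8−k) over k:
  k=0: C(8,0)·0.142857^0·0.857143^8 = 0.29136
  k=1: C(8,1)·0.142857^1·0.857143^7 = 0.38848
  k=2: C(8,2)·0.142857^2·0.857143^6 = 0.22661
  k=3: C(8,3)·0.142857^3·0.857143^5 = 0.07554
  k=4: C(8,4)·0.142857^4·0.857143^4 = 0.01574
Total = 0.99772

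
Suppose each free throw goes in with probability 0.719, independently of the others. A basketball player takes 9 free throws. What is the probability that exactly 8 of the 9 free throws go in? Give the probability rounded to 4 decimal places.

0.1806

X ~ Binomial(n=9, p=0.719).
P(X=8) = C(9,8) · p^8 · (1−p)^1
= 9 · 0.071422 · 0.281 = 0.180626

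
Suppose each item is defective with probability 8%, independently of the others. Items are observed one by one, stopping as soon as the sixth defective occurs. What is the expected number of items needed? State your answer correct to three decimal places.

Y = total items until the sixth success; negative binomial with r=6, p=0.08.
E[Y] = r / p = 6 / 0.08 = 75.00000

75.000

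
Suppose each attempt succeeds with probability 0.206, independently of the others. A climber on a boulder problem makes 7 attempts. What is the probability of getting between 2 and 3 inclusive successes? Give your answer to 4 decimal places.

X ~ Binomial(7, 0.206); P(2 ≤ X ≤ 3) = Σ C(7,k) p^k (1−p)^(7−k) over k:
  k=2: C(7,2)·0.206^2·0.794^5 = 0.281227
  k=3: C(7,3)·0.206^3·0.794^4 = 0.121605
Total = 0.402832

0.4028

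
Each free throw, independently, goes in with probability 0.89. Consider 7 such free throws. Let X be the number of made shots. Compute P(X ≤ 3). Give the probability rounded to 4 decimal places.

X ~ Binomial(7, 0.89); P(X ≤ 3) = Σ C(7,k) p^k (1−p)^(7−k) over k:
  k=0: C(7,0)·0.89^0·0.11^7 = 0.000000
  k=1: C(7,1)·0.89^1·0.11^6 = 0.000011
  k=2: C(7,2)·0.89^2·0.11^5 = 0.000268
  k=3: C(7,3)·0.89^3·0.11^4 = 0.003613
Total = 0.003892

0.0039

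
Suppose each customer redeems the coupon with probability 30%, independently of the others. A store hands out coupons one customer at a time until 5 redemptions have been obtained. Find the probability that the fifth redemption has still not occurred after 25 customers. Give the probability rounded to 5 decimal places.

0.09047

Needing more than 25 customers ⇔ fewer than 5 successes in the first 25. With X ~ Binomial(25, 0.30), P(Y > 25) = P(X ≤ 4).
  k=0: C(25,0)·0.30^0·0.70^25 = 0.0001341
  k=1: C(25,1)·0.30^1·0.70^24 = 0.0014369
  k=2: C(25,2)·0.30^2·0.70^23 = 0.0073896
  k=3: C(25,3)·0.30^3·0.70^22 = 0.0242800
  k=4: C(25,4)·0.30^4·0.70^21 = 0.0572314
P(X ≤ 4) = 0.0904719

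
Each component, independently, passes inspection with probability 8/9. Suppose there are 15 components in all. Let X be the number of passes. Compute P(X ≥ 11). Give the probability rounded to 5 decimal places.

X ~ Binomial(15, 0.888889); P(X ≥ 11) = Σ C(15,k) p^k (1−p)^(15−k) over k:
  k=11: C(15,11)·0.888889^11·0.111111^4 = 0.0569488
  k=12: C(15,12)·0.888889^12·0.111111^3 = 0.1518636
  k=13: C(15,13)·0.888889^13·0.111111^2 = 0.2803635
  k=14: C(15,14)·0.888889^14·0.111111^1 = 0.3204154
  k=15: C(15,15)·0.888889^15·0.111111^0 = 0.1708882
Total = 0.9804796

0.98048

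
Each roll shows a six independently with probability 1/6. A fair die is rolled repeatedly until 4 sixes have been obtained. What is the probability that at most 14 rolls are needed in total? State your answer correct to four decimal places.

0.1937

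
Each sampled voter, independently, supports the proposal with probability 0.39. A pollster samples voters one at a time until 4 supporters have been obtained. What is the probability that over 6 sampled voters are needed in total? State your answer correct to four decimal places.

0.8343

Needing more than 6 sampled voters ⇔ fewer than 4 successes in the first 6. With X ~ Binomial(6, 0.39), P(Y > 6) = P(X ≤ 3).
  k=0: C(6,0)·0.39^0·0.61^6 = 0.051520
  k=1: C(6,1)·0.39^1·0.61^5 = 0.197636
  k=2: C(6,2)·0.39^2·0.61^4 = 0.315893
  k=3: C(6,3)·0.39^3·0.61^3 = 0.269286
P(X ≤ 3) = 0.834334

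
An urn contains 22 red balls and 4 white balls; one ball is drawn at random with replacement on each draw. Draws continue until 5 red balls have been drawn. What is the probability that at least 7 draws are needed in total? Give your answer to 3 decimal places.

0.233

Needing more than 6 draws ⇔ fewer than 5 successes in the first 6. With X ~ Binomial(6, 0.846154), P(Y > 6) = P(X ≤ 4).
  k=0: C(6,0)·0.846154^0·0.153846^6 = 0.00001
  k=1: C(6,1)·0.846154^1·0.153846^5 = 0.00044
  k=2: C(6,2)·0.846154^2·0.153846^4 = 0.00602
  k=3: C(6,3)·0.846154^3·0.153846^3 = 0.04412
  k=4: C(6,4)·0.846154^4·0.153846^2 = 0.18200
P(X ≤ 4) = 0.23258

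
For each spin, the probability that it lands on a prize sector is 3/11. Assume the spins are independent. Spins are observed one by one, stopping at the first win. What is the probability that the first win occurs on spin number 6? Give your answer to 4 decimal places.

0.0555

Geometric (trials to first success), p = 0.272727.
P(Y = 6) = (1−p)^5 · p = 0.20346 · 0.272727 = 0.055490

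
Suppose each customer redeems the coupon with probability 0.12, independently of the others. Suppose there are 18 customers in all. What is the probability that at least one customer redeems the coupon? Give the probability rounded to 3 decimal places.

0.900

P(at least one) = 1 − P(none) = 1 − (1 − 0.12)^18
= 1 − 0.10016 = 0.89984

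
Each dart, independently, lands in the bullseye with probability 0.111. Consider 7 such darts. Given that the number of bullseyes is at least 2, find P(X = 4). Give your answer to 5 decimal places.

0.02102

X ~ Binomial(7, 0.111). Want P(X=4 | X≥2) = P(X=4) / P(X≥2).
P(X=4) = C(7,4)·0.111^4·0.889^3 = 0.0037331
P(X≥2) = 1 − 0.4388462 − 0.3835585 = 0.1775953
Ratio = 0.0037331 / 0.1775953 = 0.0210200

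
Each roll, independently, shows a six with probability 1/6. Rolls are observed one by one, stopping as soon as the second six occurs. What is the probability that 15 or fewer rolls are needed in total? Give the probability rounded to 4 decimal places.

0.7404

Finishing within 15 rolls ⇔ at least 2 successes in the first 15. With X ~ Binomial(15, 0.166667), P(Y ≤ 15) = 1 − P(X ≤ 1).
  k=0: C(15,0)·0.166667^0·0.833333^15 = 0.064905
  k=1: C(15,1)·0.166667^1·0.833333^14 = 0.194716
1 − 0.259622 = 0.740378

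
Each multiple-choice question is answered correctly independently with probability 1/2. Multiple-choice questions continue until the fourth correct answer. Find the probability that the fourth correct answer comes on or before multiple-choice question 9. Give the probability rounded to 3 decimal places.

Finishing within 9 multiple-choice questions ⇔ at least 4 successes in the first 9. With X ~ Binomial(9, 0.50), P(Y ≤ 9) = 1 − P(X ≤ 3).
  k=0: C(9,0)·0.50^0·0.50^9 = 0.00195
  k=1: C(9,1)·0.50^1·0.50^8 = 0.01758
  k=2: C(9,2)·0.50^2·0.50^7 = 0.07031
  k=3: C(9,3)·0.50^3·0.50^6 = 0.16406
1 − 0.25391 = 0.74609

0.746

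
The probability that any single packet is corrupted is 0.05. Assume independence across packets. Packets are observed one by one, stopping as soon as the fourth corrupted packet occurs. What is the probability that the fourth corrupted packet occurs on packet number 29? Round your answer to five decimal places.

0.00568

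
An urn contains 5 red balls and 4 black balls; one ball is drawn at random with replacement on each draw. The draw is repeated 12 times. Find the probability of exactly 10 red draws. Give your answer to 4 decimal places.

0.0365

X ~ Binomial(n=12, p=0.555556).
P(X=10) = C(12,10) · p^10 · (1−p)^2
= 66 · 0.0028008 · 0.19753 = 0.036514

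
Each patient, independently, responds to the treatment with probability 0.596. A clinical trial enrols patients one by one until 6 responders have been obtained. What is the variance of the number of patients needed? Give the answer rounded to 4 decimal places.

Y = total patients until the sixth success; negative binomial with r=6, p=0.596.
Var(Y) = r(1−p)/p² = 6·0.404 / 0.596² = 6.824017

6.8240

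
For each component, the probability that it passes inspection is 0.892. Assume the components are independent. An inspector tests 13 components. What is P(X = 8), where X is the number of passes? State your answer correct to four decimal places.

0.0076

X ~ Binomial(n=13, p=0.892).
P(X=8) = C(13,8) · p^8 · (1−p)^5
= 1287 · 0.40079 · 1.4693e-05 = 0.007579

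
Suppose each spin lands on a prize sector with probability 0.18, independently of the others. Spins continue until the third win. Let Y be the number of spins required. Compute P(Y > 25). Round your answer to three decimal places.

Needing more than 25 spins ⇔ fewer than 3 successes in the first 25. With X ~ Binomial(25, 0.18), P(Y > 25) = P(X ≤ 2).
  k=0: C(25,0)·0.18^0·0.82^25 = 0.00700
  k=1: C(25,1)·0.18^1·0.82^24 = 0.03844
  k=2: C(25,2)·0.18^2·0.82^23 = 0.10125
P(X ≤ 2) = 0.14669

0.147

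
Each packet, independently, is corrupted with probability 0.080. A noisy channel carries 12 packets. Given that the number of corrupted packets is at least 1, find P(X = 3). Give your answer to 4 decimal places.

0.0841

X ~ Binomial(12, 0.08). Want P(X=3 | X≥1) = P(X=3) / P(X≥1).
P(X=3) = C(12,3)·0.08^3·0.92^9 = 0.053184
P(X≥1) = 1 − 0.367666 = 0.632334
Ratio = 0.053184 / 0.632334 = 0.084108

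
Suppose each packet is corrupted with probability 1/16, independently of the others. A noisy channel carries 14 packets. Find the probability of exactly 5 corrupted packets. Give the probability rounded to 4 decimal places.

0.0011

X ~ Binomial(n=14, p=0.0625).
P(X=5) = C(14,5) · p^5 · (1−p)^9
= 2002 · 9.5367e-07 · 0.55942 = 0.001068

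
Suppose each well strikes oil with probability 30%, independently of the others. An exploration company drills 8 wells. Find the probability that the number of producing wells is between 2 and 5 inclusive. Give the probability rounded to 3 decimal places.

0.733

X ~ Binomial(8, 0.30); P(2 ≤ X ≤ 5) = Σ C(8,k) p^k (1−p)^(8−k) over k:
  k=2: C(8,2)·0.30^2·0.70^6 = 0.29648
  k=3: C(8,3)·0.30^3·0.70^5 = 0.25412
  k=4: C(8,4)·0.30^4·0.70^4 = 0.13614
  k=5: C(8,5)·0.30^5·0.70^3 = 0.04668
Total = 0.73341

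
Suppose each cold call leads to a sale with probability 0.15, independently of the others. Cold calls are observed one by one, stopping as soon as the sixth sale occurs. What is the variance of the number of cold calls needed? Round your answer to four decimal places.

226.6667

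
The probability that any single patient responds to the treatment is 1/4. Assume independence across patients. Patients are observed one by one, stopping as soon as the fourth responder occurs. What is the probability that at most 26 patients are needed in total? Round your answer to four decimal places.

0.9198

Finishing within 26 patients ⇔ at least 4 successes in the first 26. With X ~ Binomial(26, 0.25), P(Y ≤ 26) = 1 − P(X ≤ 3).
  k=0: C(26,0)·0.25^0·0.75^26 = 0.000564
  k=1: C(26,1)·0.25^1·0.75^25 = 0.004892
  k=2: C(26,2)·0.25^2·0.75^24 = 0.020381
  k=3: C(26,3)·0.25^3·0.75^23 = 0.054350
1 − 0.080188 = 0.919812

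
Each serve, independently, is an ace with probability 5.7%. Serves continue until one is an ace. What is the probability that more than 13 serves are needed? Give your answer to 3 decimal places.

0.466

Y = number of serves to the first success; geometric, p = 0.057.
P(Y > 13) = P(first 13 all fail) = (1−p)^13 = 0.46629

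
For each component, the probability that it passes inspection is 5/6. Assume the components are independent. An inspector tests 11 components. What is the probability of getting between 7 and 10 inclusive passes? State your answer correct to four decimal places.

X ~ Binomial(11, 0.833333); P(7 ≤ X ≤ 10) = Σ C(11,k) p^k (1−p)^(11−k) over k:
  k=7: C(11,7)·0.833333^7·0.166667^4 = 0.071062
  k=8: C(11,8)·0.833333^8·0.166667^3 = 0.177656
  k=9: C(11,9)·0.833333^9·0.166667^2 = 0.296094
  k=10: C(11,10)·0.833333^10·0.166667^1 = 0.296094
Total = 0.840906

0.8409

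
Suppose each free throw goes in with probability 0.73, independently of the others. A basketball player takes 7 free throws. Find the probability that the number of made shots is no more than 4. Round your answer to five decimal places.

X ~ Binomial(7, 0.73); P(X ≤ 4) = Σ C(7,k) p^k (1−p)^(7−k) over k:
  k=0: C(7,0)·0.73^0·0.27^7 = 0.0001046
  k=1: C(7,1)·0.73^1·0.27^6 = 0.0019797
  k=2: C(7,2)·0.73^2·0.27^5 = 0.0160577
  k=3: C(7,3)·0.73^3·0.27^4 = 0.0723589
  k=4: C(7,4)·0.73^4·0.27^3 = 0.1956369
Total = 0.2861378

0.28614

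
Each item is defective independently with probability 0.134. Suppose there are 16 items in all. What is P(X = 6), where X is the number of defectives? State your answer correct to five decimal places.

0.01100

X ~ Binomial(n=16, p=0.134).
P(X=6) = C(16,6) · p^6 · (1−p)^10
= 8008 · 5.7893e-06 · 0.23724 = 0.0109985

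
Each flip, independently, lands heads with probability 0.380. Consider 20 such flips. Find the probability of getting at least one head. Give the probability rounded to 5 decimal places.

0.99993

P(at least one) = 1 − P(none) = 1 − (1 − 0.38)^20
= 1 − 0.0000704 = 0.9999296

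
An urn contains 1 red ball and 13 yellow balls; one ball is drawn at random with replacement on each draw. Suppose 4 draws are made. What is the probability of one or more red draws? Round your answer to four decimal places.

0.2565

P(at least one) = 1 − P(none) = 1 − (1 − 0.071429)^4
= 1 − 0.743466 = 0.256534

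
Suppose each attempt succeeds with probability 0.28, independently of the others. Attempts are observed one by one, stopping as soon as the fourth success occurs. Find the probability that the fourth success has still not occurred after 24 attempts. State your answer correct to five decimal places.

0.06446

Needing more than 24 attempts ⇔ fewer than 4 successes in the first 24. With X ~ Binomial(24, 0.28), P(Y > 24) = P(X ≤ 3).
  k=0: C(24,0)·0.28^0·0.72^24 = 0.0003767
  k=1: C(24,1)·0.28^1·0.72^23 = 0.0035157
  k=2: C(24,2)·0.28^2·0.72^22 = 0.0157232
  k=3: C(24,3)·0.28^3·0.72^21 = 0.0448401
P(X ≤ 3) = 0.0644557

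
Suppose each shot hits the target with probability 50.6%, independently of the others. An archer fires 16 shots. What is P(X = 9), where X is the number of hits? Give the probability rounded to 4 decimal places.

0.1786

X ~ Binomial(n=16, p=0.506).
P(X=9) = C(16,9) · p^9 · (1−p)^7
= 11440 · 0.0021745 · 0.0071794 = 0.178595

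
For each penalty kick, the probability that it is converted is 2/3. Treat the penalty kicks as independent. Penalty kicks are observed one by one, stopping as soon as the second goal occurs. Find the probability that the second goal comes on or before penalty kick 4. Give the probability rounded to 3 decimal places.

Finishing within 4 penalty kicks ⇔ at least 2 successes in the first 4. With X ~ Binomial(4, 0.666667), P(Y ≤ 4) = 1 − P(X ≤ 1).
  k=0: C(4,0)·0.666667^0·0.333333^4 = 0.01235
  k=1: C(4,1)·0.666667^1·0.333333^3 = 0.09877
1 − 0.11111 = 0.88889

0.889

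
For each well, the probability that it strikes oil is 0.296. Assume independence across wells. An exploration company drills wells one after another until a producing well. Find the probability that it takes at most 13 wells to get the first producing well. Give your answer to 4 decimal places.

Y = number of wells to the first success; geometric, p = 0.296.
P(Y ≤ 13) = 1 − (1−p)^13 = 1 − 0.010434 = 0.989566

0.9896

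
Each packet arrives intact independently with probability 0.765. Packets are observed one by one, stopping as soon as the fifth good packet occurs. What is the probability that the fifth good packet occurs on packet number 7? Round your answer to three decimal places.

0.217

Y = trial on which the fifth success occurs; negative binomial, r=5, p=0.765.
P(Y=7) = C(6,4) · p^5 · (1−p)^2
= 15 · 0.262 · 0.055225 = 0.21704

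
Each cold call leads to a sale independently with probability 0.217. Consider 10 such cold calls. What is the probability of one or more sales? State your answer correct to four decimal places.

P(at least one) = 1 − P(none) = 1 − (1 − 0.217)^10
= 1 − 0.086620 = 0.913380

0.9134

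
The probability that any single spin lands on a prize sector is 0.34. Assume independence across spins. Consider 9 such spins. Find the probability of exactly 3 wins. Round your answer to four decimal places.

X ~ Binomial(n=9, p=0.34).
P(X=3) = C(9,3) · p^3 · (1−p)^6
= 84 · 0.039304 · 0.082654 = 0.272885

0.2729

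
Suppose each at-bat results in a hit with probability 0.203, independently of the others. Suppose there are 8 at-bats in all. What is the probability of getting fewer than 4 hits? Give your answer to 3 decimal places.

0.941

X ~ Binomial(8, 0.203); P(X ≤ 3) = Σ C(8,k) p^k (1−p)^(8−k) over k:
  k=0: C(8,0)·0.203^0·0.797^8 = 0.16280
  k=1: C(8,1)·0.203^1·0.797^7 = 0.33174
  k=2: C(8,2)·0.203^2·0.797^6 = 0.29573
  k=3: C(8,3)·0.203^3·0.797^5 = 0.15065
Total = 0.94092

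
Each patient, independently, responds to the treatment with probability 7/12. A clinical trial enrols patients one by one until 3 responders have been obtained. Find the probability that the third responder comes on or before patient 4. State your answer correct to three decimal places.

Finishing within 4 patients ⇔ at least 3 successes in the first 4. With X ~ Binomial(4, 0.583333), P(Y ≤ 4) = 1 − P(X ≤ 2).
  k=0: C(4,0)·0.583333^0·0.416667^4 = 0.03014
  k=1: C(4,1)·0.583333^1·0.416667^3 = 0.16879
  k=2: C(4,2)·0.583333^2·0.416667^2 = 0.35446
1 − 0.55339 = 0.44661

0.447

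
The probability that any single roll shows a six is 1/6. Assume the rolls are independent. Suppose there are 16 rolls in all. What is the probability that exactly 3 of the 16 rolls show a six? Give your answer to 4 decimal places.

0.2423

X ~ Binomial(n=16, p=0.166667).
P(X=3) = C(16,3) · p^3 · (1−p)^13
= 560 · 0.0046296 · 0.093464 = 0.242314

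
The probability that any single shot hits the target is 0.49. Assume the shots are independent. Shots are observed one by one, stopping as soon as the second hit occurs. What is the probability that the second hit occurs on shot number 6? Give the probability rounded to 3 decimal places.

Y = trial on which the second success occurs; negative binomial, r=2, p=0.49.
P(Y=6) = C(5,1) · p^2 · (1−p)^4
= 5 · 0.2401 · 0.067652 = 0.08122

0.081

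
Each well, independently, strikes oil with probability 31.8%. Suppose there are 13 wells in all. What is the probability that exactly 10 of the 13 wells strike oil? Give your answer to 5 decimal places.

0.00096

X ~ Binomial(n=13, p=0.318).
P(X=10) = C(13,10) · p^10 · (1−p)^3
= 286 · 1.0575e-05 · 0.31721 = 0.0009594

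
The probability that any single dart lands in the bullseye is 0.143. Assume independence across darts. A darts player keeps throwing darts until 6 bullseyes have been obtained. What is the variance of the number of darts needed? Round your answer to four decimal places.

251.4548

Y = total darts until the sixth success; negative binomial with r=6, p=0.143.
Var(Y) = r(1−p)/p² = 6·0.857 / 0.143² = 251.454839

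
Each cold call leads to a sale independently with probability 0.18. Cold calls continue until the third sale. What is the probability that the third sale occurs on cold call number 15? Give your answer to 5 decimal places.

0.04905

Y = trial on which the third success occurs; negative binomial, r=3, p=0.18.
P(Y=15) = C(14,2) · p^3 · (1−p)^12
= 91 · 0.005832 · 0.09242 = 0.0490484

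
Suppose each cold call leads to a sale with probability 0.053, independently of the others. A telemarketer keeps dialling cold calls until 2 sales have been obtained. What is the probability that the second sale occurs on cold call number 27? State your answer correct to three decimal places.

0.019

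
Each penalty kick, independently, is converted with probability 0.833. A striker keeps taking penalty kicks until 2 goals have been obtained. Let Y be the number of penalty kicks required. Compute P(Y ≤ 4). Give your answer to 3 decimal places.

Finishing within 4 penalty kicks ⇔ at least 2 successes in the first 4. With X ~ Binomial(4, 0.833), P(Y ≤ 4) = 1 − P(X ≤ 1).
  k=0: C(4,0)·0.833^0·0.167^4 = 0.00078
  k=1: C(4,1)·0.833^1·0.167^3 = 0.01552
1 − 0.01630 = 0.98370

0.984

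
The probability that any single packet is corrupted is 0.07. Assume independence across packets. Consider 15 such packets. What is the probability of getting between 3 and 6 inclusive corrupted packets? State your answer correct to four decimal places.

0.0828

X ~ Binomial(15, 0.07); P(3 ≤ X ≤ 6) = Σ C(15,k) p^k (1−p)^(15−k) over k:
  k=3: C(15,3)·0.07^3·0.93^12 = 0.065328
  k=4: C(15,4)·0.07^4·0.93^11 = 0.014752
  k=5: C(15,5)·0.07^5·0.93^10 = 0.002443
  k=6: C(15,6)·0.07^6·0.93^9 = 0.000306
Total = 0.082829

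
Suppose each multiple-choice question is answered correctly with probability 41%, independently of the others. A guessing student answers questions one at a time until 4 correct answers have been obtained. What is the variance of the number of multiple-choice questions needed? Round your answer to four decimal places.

Y = total multiple-choice questions until the fourth success; negative binomial with r=4, p=0.41.
Var(Y) = r(1−p)/p² = 4·0.59 / 0.41² = 14.039262

14.0393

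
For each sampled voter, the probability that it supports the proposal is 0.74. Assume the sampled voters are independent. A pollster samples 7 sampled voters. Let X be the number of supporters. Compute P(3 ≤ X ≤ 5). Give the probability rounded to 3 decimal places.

X ~ Binomial(7, 0.74); P(3 ≤ X ≤ 5) = Σ C(7,k) p^k (1−p)^(7−k) over k:
  k=3: C(7,3)·0.74^3·0.26^4 = 0.06481
  k=4: C(7,4)·0.74^4·0.26^3 = 0.18447
  k=5: C(7,5)·0.74^5·0.26^2 = 0.31501
Total = 0.56429

0.564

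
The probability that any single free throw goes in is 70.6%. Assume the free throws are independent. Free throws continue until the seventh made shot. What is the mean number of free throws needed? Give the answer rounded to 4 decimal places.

9.9150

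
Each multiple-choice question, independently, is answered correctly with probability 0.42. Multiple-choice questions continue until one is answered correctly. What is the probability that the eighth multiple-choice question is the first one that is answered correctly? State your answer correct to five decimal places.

0.00927

Geometric (trials to first success), p = 0.42.
P(Y = 8) = (1−p)^7 · p = 0.02208 · 0.42 = 0.0092735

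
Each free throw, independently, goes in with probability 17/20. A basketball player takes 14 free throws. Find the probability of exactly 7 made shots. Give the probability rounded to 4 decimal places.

0.0019

X ~ Binomial(n=14, p=0.85).
P(X=7) = C(14,7) · p^7 · (1−p)^7
= 3432 · 0.32058 · 1.7086e-06 = 0.001880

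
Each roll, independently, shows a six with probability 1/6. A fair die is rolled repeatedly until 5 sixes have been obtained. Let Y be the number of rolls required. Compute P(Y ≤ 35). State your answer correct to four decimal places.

0.7157

Finishing within 35 rolls ⇔ at least 5 successes in the first 35. With X ~ Binomial(35, 0.166667), P(Y ≤ 35) = 1 − P(X ≤ 4).
  k=0: C(35,0)·0.166667^0·0.833333^35 = 0.001693
  k=1: C(35,1)·0.166667^1·0.833333^34 = 0.011851
  k=2: C(35,2)·0.166667^2·0.833333^33 = 0.040293
  k=3: C(35,3)·0.166667^3·0.833333^32 = 0.088645
  k=4: C(35,4)·0.166667^4·0.833333^31 = 0.141833
1 − 0.284315 = 0.715685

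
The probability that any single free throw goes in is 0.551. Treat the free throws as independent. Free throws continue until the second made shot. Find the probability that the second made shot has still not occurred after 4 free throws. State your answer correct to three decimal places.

0.240

Needing more than 4 free throws ⇔ fewer than 2 successes in the first 4. With X ~ Binomial(4, 0.551), P(Y > 4) = P(X ≤ 1).
  k=0: C(4,0)·0.551^0·0.449^4 = 0.04064
  k=1: C(4,1)·0.551^1·0.449^3 = 0.19950
P(X ≤ 1) = 0.24015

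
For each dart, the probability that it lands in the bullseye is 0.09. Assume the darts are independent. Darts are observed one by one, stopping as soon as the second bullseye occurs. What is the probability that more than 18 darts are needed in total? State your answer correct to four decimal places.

Needing more than 18 darts ⇔ fewer than 2 successes in the first 18. With X ~ Binomial(18, 0.09), P(Y > 18) = P(X ≤ 1).
  k=0: C(18,0)·0.09^0·0.91^18 = 0.183124
  k=1: C(18,1)·0.09^1·0.91^17 = 0.326001
P(X ≤ 1) = 0.509125

0.5091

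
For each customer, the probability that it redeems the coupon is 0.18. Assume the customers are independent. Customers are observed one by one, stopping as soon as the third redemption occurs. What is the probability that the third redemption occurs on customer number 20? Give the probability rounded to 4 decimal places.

Y = trial on which the third success occurs; negative binomial, r=3, p=0.18.
P(Y=20) = C(19,2) · p^3 · (1−p)^17
= 171 · 0.005832 · 0.034264 = 0.034170

0.0342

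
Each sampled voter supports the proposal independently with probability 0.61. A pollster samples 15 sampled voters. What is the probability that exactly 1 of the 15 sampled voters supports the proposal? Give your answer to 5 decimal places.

0.00002

X ~ Binomial(n=15, p=0.61).
P(X=1) = C(15,1) · p^1 · (1−p)^14
= 15 · 0.61 · 1.8832e-06 = 0.0000172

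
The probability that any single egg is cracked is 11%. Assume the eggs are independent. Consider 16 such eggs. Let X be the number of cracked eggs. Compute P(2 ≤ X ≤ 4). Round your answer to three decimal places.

0.514

X ~ Binomial(16, 0.11); P(2 ≤ X ≤ 4) = Σ C(16,k) p^k (1−p)^(16−k) over k:
  k=2: C(16,2)·0.11^2·0.89^14 = 0.28407
  k=3: C(16,3)·0.11^3·0.89^13 = 0.16385
  k=4: C(16,4)·0.11^4·0.89^12 = 0.06581
Total = 0.51373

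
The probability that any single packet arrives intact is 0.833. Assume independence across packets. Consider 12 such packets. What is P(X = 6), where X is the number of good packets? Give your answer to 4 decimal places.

0.0067

X ~ Binomial(n=12, p=0.833).
P(X=6) = C(12,6) · p^6 · (1−p)^6
= 924 · 0.3341 · 2.1692e-05 = 0.006696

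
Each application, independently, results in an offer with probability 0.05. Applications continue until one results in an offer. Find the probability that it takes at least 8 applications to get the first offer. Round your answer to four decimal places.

0.6983

Y = number of applications to the first success; geometric, p = 0.05.
P(Y > 7) = P(first 7 all fail) = (1−p)^7 = 0.698337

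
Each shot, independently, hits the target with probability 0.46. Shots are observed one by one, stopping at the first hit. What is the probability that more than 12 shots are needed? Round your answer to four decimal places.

0.0006

Y = number of shots to the first success; geometric, p = 0.46.
P(Y > 12) = P(first 12 all fail) = (1−p)^12 = 0.000615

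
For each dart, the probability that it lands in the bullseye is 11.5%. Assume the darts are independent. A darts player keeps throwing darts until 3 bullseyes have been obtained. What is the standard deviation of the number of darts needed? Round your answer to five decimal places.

14.16884

Y = total darts until the third success; negative binomial with r=3, p=0.115.
SD(Y) = √[r(1−p)/p²] = √(200.7561437) = 14.1688441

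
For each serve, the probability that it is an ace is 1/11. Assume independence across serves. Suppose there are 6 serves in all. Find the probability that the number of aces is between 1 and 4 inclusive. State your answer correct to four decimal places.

X ~ Binomial(6, 0.090909); P(1 ≤ X ≤ 4) = Σ C(6,k) p^k (1−p)^(6−k) over k:
  k=1: C(6,1)·0.090909^1·0.909091^5 = 0.338684
  k=2: C(6,2)·0.090909^2·0.909091^4 = 0.084671
  k=3: C(6,3)·0.090909^3·0.909091^3 = 0.011289
  k=4: C(6,4)·0.090909^4·0.909091^2 = 0.000847
Total = 0.435492

0.4355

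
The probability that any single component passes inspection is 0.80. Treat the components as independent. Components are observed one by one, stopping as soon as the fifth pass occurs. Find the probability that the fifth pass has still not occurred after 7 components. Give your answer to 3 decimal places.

Needing more than 7 components ⇔ fewer than 5 successes in the first 7. With X ~ Binomial(7, 0.80), P(Y > 7) = P(X ≤ 4).
  k=0: C(7,0)·0.80^0·0.20^7 = 0.00001
  k=1: C(7,1)·0.80^1·0.20^6 = 0.00036
  k=2: C(7,2)·0.80^2·0.20^5 = 0.00430
  k=3: C(7,3)·0.80^3·0.20^4 = 0.02867
  k=4: C(7,4)·0.80^4·0.20^3 = 0.11469
P(X ≤ 4) = 0.14803

0.148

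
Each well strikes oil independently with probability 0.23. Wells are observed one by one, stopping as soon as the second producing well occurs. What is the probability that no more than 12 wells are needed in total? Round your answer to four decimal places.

Finishing within 12 wells ⇔ at least 2 successes in the first 12. With X ~ Binomial(12, 0.23), P(Y ≤ 12) = 1 − P(X ≤ 1).
  k=0: C(12,0)·0.23^0·0.77^12 = 0.043440
  k=1: C(12,1)·0.23^1·0.77^11 = 0.155707
1 − 0.199147 = 0.800853

0.8009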